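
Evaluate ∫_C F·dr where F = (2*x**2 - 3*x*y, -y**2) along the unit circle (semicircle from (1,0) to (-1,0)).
-4/3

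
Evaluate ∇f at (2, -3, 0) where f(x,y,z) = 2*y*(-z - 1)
(0, -2, 6)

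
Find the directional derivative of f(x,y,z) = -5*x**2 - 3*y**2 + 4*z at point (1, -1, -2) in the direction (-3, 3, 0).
8*sqrt(2)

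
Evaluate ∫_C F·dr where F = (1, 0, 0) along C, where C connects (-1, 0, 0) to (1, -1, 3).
2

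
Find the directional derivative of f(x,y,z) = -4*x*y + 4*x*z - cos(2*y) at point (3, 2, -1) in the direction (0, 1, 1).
sqrt(2)*sin(4)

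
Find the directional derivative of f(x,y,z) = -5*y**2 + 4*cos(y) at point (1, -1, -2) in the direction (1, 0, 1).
0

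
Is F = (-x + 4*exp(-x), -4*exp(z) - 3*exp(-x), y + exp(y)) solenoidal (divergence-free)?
No, ∇·F = -1 - 4*exp(-x)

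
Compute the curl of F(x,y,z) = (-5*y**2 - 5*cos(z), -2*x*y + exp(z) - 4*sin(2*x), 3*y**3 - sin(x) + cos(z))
(9*y**2 - exp(z), 5*sin(z) + cos(x), 8*y - 8*cos(2*x))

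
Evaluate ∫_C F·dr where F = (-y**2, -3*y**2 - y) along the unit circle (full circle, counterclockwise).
0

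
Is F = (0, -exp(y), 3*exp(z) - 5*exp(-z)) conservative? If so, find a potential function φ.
Yes, F is conservative. φ = -exp(y) + 3*exp(z) + 5*exp(-z)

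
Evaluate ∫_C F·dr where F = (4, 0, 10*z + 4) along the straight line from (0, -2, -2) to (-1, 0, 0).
-16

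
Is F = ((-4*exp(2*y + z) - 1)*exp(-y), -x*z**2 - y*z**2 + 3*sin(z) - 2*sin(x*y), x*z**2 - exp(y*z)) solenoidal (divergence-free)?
No, ∇·F = 2*x*z - 2*x*cos(x*y) - y*exp(y*z) - z**2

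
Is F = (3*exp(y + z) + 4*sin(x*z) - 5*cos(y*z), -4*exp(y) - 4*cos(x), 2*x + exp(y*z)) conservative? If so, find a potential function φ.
No, ∇×F = (z*exp(y*z), 4*x*cos(x*z) + 5*y*sin(y*z) + 3*exp(y + z) - 2, -5*z*sin(y*z) - 3*exp(y + z) + 4*sin(x)) ≠ 0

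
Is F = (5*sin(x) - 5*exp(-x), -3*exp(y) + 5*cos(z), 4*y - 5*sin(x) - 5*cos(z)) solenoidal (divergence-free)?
No, ∇·F = -3*exp(y) + 5*sin(z) + 5*cos(x) + 5*exp(-x)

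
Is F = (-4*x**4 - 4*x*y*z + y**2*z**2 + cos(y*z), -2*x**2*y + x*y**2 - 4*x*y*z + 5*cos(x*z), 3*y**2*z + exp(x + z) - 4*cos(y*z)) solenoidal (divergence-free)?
No, ∇·F = -16*x**3 - 2*x**2 + 2*x*y - 4*x*z + 3*y**2 - 4*y*z + 4*y*sin(y*z) + exp(x + z)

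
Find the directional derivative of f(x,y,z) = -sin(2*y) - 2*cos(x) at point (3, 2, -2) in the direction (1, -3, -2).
sqrt(14)*(3*cos(4) + sin(3))/7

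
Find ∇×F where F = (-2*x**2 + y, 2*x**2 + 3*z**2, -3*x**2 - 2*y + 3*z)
(-6*z - 2, 6*x, 4*x - 1)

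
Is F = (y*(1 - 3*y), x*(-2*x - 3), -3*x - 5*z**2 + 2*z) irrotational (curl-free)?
No, ∇×F = (0, 3, -4*x + 6*y - 4)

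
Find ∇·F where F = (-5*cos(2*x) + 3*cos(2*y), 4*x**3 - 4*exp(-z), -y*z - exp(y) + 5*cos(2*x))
-y + 10*sin(2*x)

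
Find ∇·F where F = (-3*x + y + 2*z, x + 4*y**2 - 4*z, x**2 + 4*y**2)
8*y - 3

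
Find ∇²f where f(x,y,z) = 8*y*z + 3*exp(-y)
3*exp(-y)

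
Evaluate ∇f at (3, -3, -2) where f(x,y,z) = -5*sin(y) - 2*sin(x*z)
(4*cos(6), -5*cos(3), -6*cos(6))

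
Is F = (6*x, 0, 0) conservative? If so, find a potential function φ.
Yes, F is conservative. φ = 3*x**2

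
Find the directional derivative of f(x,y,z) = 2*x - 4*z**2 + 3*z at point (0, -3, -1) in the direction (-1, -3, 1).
9*sqrt(11)/11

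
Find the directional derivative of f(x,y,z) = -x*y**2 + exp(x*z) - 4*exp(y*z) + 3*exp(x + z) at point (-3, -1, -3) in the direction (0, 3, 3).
sqrt(2)*(-3*exp(15) - 6*exp(6) + 3 + 16*exp(9))*exp(-6)/2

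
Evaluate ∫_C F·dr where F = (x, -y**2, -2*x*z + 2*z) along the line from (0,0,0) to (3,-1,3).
-25/6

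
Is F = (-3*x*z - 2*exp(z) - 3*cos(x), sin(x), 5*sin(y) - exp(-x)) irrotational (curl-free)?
No, ∇×F = (5*cos(y), -3*x - 2*exp(z) - exp(-x), cos(x))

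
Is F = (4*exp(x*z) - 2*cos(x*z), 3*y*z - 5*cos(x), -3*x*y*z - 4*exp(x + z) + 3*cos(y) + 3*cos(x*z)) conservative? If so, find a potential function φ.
No, ∇×F = (-3*x*z - 3*y - 3*sin(y), 4*x*exp(x*z) + 2*x*sin(x*z) + 3*y*z + 3*z*sin(x*z) + 4*exp(x + z), 5*sin(x)) ≠ 0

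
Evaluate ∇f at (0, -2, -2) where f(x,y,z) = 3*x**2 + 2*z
(0, 0, 2)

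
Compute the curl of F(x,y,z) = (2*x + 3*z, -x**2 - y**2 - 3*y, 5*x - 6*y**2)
(-12*y, -2, -2*x)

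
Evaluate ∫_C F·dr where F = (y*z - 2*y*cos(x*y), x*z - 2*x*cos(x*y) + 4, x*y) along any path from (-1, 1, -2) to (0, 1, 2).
-2 - 2*sin(1)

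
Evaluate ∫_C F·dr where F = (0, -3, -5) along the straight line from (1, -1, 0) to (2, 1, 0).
-6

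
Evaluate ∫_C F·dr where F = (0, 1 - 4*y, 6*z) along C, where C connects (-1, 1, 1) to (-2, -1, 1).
-2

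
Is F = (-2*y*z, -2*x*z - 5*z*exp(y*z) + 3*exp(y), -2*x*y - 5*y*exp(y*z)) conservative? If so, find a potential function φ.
Yes, F is conservative. φ = -2*x*y*z + 3*exp(y) - 5*exp(y*z)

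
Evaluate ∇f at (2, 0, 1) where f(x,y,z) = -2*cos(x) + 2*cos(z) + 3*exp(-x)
(-3*exp(-2) + 2*sin(2), 0, -2*sin(1))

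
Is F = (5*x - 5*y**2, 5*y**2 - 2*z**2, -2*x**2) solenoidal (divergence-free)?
No, ∇·F = 10*y + 5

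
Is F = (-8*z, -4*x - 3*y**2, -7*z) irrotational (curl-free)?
No, ∇×F = (0, -8, -4)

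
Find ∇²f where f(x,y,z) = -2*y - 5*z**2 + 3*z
-10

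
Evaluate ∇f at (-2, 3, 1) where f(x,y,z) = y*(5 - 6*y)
(0, -31, 0)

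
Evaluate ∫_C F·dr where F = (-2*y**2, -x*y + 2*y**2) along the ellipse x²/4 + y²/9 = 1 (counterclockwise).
0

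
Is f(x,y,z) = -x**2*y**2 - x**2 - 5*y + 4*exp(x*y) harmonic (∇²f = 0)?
No, ∇²f = 2*x**2*(2*exp(x*y) - 1) + 4*y**2*exp(x*y) - 2*y**2 - 2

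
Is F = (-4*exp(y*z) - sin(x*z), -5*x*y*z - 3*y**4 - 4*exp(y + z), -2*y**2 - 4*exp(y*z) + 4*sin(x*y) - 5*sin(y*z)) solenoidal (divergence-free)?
No, ∇·F = -5*x*z - 12*y**3 - 4*y*exp(y*z) - 5*y*cos(y*z) - z*cos(x*z) - 4*exp(y + z)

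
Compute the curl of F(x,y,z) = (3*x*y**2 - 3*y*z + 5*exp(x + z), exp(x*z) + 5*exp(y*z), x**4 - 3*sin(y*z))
(-x*exp(x*z) - 5*y*exp(y*z) - 3*z*cos(y*z), -4*x**3 - 3*y + 5*exp(x + z), -6*x*y + z*exp(x*z) + 3*z)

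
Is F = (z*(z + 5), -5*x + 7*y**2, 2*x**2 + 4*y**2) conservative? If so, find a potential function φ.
No, ∇×F = (8*y, -4*x + 2*z + 5, -5) ≠ 0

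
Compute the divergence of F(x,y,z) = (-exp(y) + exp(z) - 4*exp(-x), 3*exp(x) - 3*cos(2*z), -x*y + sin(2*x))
4*exp(-x)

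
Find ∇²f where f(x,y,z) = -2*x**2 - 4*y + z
-4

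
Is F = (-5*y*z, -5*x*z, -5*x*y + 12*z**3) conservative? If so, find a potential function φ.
Yes, F is conservative. φ = z*(-5*x*y + 3*z**3)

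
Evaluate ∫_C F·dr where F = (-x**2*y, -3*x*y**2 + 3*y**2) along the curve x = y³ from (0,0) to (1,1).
1/5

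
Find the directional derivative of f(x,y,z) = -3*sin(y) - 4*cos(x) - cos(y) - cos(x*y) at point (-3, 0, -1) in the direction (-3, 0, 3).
2*sqrt(2)*sin(3)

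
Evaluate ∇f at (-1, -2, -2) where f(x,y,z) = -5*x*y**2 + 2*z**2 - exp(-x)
(-20 + E, -20, -8)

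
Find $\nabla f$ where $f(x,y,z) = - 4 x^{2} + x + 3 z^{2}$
(1 - 8*x, 0, 6*z)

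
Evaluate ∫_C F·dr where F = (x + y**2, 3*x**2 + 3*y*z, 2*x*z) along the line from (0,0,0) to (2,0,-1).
10/3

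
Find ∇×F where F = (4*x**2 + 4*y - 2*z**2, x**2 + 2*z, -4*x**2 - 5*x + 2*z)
(-2, 8*x - 4*z + 5, 2*x - 4)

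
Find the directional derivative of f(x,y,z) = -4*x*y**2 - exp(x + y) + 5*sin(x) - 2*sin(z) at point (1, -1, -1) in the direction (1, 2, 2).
cos(1)/3 + 3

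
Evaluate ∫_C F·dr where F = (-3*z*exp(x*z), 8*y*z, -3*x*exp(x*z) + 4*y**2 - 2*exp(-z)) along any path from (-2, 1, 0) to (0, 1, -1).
-6 + 2*E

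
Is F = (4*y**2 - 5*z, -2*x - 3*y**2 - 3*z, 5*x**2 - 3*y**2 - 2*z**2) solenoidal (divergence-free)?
No, ∇·F = -6*y - 4*z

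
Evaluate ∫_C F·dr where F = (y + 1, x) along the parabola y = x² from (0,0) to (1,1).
2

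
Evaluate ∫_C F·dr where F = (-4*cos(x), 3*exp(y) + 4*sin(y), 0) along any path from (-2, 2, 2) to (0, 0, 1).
-3*exp(2) + 4*sqrt(2)*cos(pi/4 + 2) - 1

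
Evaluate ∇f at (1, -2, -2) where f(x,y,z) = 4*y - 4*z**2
(0, 4, 16)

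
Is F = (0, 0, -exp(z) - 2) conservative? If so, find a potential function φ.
Yes, F is conservative. φ = -2*z - exp(z)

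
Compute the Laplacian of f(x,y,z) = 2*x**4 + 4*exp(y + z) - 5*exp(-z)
24*x**2 + 8*exp(y + z) - 5*exp(-z)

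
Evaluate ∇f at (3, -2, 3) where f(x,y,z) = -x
(-1, 0, 0)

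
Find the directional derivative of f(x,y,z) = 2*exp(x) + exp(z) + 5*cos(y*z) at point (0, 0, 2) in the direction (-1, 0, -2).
-2*sqrt(5)*(1 + exp(2))/5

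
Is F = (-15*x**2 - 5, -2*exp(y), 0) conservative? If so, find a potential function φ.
Yes, F is conservative. φ = -5*x**3 - 5*x - 2*exp(y)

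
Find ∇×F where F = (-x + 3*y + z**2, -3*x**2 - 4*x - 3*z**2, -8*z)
(6*z, 2*z, -6*x - 7)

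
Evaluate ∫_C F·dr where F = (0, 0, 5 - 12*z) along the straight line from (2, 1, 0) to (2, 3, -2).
-34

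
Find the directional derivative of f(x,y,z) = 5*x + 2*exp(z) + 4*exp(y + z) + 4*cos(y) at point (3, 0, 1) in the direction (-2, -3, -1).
sqrt(14)*(-9*E - 5)/7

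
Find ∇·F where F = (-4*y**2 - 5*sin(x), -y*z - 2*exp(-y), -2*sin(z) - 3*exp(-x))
-z - 5*cos(x) - 2*cos(z) + 2*exp(-y)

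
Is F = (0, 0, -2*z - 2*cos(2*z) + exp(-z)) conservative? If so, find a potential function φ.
Yes, F is conservative. φ = -z**2 - sin(2*z) - exp(-z)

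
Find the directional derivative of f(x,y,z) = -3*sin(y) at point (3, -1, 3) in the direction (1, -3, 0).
9*sqrt(10)*cos(1)/10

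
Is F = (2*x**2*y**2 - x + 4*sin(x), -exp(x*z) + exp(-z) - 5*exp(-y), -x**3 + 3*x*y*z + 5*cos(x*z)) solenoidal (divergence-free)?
No, ∇·F = 4*x*y**2 + 3*x*y - 5*x*sin(x*z) + 4*cos(x) - 1 + 5*exp(-y)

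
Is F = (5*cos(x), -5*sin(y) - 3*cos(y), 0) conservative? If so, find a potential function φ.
Yes, F is conservative. φ = 5*sin(x) - 3*sin(y) + 5*cos(y)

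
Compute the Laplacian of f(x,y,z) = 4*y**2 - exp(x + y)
8 - 2*exp(x + y)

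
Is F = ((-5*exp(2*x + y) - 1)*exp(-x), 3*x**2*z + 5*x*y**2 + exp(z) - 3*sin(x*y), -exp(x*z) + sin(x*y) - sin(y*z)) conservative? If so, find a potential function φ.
No, ∇×F = (-3*x**2 + x*cos(x*y) - z*cos(y*z) - exp(z), -y*cos(x*y) + z*exp(x*z), 6*x*z + 5*y**2 - 3*y*cos(x*y) + 5*exp(x + y)) ≠ 0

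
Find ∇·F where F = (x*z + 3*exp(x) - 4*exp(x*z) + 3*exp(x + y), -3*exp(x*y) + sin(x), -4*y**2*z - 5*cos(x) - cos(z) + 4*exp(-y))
-3*x*exp(x*y) - 4*y**2 - 4*z*exp(x*z) + z + 3*exp(x) + 3*exp(x + y) + sin(z)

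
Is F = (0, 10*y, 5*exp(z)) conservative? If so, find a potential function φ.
Yes, F is conservative. φ = 5*y**2 + 5*exp(z)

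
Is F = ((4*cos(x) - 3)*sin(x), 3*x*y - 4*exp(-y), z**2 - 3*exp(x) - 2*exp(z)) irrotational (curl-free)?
No, ∇×F = (0, 3*exp(x), 3*y)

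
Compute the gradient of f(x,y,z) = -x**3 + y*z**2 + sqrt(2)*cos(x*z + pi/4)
(-3*x**2 - sqrt(2)*z*sin(x*z + pi/4), z**2, -sqrt(2)*x*sin(x*z + pi/4) + 2*y*z)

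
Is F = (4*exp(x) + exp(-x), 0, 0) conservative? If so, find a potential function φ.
Yes, F is conservative. φ = 4*exp(x) - exp(-x)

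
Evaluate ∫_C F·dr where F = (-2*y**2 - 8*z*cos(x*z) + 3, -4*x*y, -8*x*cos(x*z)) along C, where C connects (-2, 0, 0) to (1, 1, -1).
8*sin(1) + 7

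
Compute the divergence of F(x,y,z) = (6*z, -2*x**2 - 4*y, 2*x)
-4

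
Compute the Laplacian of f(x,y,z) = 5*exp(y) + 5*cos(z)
5*exp(y) - 5*cos(z)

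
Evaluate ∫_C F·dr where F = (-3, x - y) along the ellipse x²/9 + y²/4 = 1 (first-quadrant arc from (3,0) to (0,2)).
3*pi/2 + 7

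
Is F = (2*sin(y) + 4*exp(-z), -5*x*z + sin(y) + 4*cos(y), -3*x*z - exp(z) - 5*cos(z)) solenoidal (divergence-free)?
No, ∇·F = -3*x - exp(z) - 4*sin(y) + 5*sin(z) + cos(y)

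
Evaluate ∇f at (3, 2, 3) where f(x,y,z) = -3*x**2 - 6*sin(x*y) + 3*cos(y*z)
(-18 - 12*cos(6), -18*cos(6) - 9*sin(6), -6*sin(6))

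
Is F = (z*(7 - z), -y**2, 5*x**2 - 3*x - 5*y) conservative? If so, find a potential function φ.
No, ∇×F = (-5, -10*x - 2*z + 10, 0) ≠ 0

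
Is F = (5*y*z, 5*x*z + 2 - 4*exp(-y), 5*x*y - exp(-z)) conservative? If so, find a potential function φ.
Yes, F is conservative. φ = 5*x*y*z + 2*y + exp(-z) + 4*exp(-y)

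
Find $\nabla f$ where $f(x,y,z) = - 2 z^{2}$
(0, 0, -4*z)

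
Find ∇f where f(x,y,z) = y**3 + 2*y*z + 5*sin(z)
(0, 3*y**2 + 2*z, 2*y + 5*cos(z))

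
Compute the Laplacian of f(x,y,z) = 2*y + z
0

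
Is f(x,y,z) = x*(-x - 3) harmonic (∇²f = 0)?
No, ∇²f = -2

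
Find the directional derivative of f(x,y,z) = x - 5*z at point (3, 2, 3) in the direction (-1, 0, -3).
7*sqrt(10)/5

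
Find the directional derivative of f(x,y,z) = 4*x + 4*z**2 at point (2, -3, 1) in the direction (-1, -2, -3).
-2*sqrt(14)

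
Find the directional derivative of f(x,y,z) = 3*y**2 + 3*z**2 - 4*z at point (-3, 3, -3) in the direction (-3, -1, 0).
-9*sqrt(10)/5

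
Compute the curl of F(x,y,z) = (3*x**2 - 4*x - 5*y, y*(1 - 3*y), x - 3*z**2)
(0, -1, 5)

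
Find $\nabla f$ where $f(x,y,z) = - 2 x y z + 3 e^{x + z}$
(-2*y*z + 3*exp(x + z), -2*x*z, -2*x*y + 3*exp(x + z))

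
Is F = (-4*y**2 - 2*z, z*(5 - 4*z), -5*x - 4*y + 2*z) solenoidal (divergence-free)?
No, ∇·F = 2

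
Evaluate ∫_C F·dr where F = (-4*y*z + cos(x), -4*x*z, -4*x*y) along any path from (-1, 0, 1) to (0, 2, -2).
sin(1)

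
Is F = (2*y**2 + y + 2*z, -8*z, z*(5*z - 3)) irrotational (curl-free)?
No, ∇×F = (8, 2, -4*y - 1)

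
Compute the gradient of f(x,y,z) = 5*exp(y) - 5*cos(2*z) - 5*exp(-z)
(0, 5*exp(y), 10*sin(2*z) + 5*exp(-z))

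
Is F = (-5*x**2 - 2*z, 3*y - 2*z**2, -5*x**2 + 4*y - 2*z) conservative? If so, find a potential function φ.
No, ∇×F = (4*z + 4, 10*x - 2, 0) ≠ 0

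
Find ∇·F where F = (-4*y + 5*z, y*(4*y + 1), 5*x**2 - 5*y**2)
8*y + 1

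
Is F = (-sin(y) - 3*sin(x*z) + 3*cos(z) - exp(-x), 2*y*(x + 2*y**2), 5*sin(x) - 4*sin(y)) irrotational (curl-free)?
No, ∇×F = (-4*cos(y), -3*x*cos(x*z) - 3*sin(z) - 5*cos(x), 2*y + cos(y))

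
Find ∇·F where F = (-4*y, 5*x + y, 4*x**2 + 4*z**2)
8*z + 1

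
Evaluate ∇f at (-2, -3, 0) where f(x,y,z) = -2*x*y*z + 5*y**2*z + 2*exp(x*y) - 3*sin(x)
(-6*exp(6) - 3*cos(2), -4*exp(6), 33)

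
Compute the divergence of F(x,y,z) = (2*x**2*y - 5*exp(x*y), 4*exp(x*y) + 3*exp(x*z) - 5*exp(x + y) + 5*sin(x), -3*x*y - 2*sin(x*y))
4*x*y + 4*x*exp(x*y) - 5*y*exp(x*y) - 5*exp(x + y)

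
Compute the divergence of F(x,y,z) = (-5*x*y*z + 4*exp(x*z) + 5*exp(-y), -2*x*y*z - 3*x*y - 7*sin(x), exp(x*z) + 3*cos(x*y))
-2*x*z + x*exp(x*z) - 3*x - 5*y*z + 4*z*exp(x*z)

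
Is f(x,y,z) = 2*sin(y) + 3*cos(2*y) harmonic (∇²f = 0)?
No, ∇²f = -2*sin(y) - 12*cos(2*y)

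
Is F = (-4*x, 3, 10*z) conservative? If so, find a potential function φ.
Yes, F is conservative. φ = -2*x**2 + 3*y + 5*z**2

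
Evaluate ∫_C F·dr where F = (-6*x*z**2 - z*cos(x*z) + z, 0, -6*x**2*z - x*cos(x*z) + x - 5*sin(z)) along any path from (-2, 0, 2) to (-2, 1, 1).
-sin(4) + sin(2) - 5*cos(2) + 5*cos(1) + 38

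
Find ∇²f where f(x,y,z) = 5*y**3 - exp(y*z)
-y**2*exp(y*z) + 30*y - z**2*exp(y*z)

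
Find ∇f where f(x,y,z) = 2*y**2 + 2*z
(0, 4*y, 2)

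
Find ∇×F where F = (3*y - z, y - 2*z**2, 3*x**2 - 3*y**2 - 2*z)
(-6*y + 4*z, -6*x - 1, -3)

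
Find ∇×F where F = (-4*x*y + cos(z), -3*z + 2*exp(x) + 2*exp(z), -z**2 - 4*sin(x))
(3 - 2*exp(z), -sin(z) + 4*cos(x), 4*x + 2*exp(x))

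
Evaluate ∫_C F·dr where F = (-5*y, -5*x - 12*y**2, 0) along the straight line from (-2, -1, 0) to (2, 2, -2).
-46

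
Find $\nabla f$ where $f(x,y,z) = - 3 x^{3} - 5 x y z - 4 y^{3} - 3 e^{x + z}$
(-9*x**2 - 5*y*z - 3*exp(x + z), -5*x*z - 12*y**2, -5*x*y - 3*exp(x + z))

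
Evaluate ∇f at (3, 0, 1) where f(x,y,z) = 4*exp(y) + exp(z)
(0, 4, E)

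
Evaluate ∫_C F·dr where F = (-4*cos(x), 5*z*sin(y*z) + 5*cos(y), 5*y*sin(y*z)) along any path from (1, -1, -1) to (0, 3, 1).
5*cos(1) - 5*sqrt(2)*cos(pi/4 + 3) + 9*sin(1)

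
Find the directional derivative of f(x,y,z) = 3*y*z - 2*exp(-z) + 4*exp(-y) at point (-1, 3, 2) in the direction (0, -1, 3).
sqrt(10)*(4 + 6*E + 21*exp(3))*exp(-3)/10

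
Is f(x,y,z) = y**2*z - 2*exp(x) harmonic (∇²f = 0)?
No, ∇²f = 2*z - 2*exp(x)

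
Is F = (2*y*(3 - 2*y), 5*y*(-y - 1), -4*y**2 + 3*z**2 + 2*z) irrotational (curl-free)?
No, ∇×F = (-8*y, 0, 8*y - 6)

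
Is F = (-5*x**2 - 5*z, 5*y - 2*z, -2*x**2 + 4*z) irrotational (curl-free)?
No, ∇×F = (2, 4*x - 5, 0)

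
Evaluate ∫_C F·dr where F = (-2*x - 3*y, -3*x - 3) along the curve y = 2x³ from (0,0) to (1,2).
-13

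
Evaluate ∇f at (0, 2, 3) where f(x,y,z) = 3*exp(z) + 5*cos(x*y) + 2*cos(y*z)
(0, -6*sin(6), -4*sin(6) + 3*exp(3))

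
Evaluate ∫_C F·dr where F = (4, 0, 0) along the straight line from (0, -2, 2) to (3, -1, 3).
12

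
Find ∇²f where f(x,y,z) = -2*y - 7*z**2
-14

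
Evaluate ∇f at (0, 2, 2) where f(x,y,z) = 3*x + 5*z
(3, 0, 5)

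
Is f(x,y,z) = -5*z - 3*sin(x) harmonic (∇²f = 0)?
No, ∇²f = 3*sin(x)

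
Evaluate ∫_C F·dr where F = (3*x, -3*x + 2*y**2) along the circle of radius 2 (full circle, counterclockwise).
-12*pi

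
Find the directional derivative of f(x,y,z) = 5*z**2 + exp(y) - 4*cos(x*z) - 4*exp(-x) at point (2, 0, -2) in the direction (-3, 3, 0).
sqrt(2)*(-4 + exp(2) - 8*exp(2)*sin(4))*exp(-2)/2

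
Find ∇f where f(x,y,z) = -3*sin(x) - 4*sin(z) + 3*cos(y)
(-3*cos(x), -3*sin(y), -4*cos(z))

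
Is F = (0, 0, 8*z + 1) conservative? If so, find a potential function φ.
Yes, F is conservative. φ = z*(4*z + 1)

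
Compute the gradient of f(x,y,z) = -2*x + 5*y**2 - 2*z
(-2, 10*y, -2)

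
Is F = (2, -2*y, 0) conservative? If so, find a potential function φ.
Yes, F is conservative. φ = 2*x - y**2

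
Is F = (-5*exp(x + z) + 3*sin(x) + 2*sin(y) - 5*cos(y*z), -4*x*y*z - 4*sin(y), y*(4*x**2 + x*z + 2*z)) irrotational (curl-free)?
No, ∇×F = (4*x**2 + 4*x*y + x*z + 2*z, -y*(8*x + z) + 5*y*sin(y*z) - 5*exp(x + z), -4*y*z - 5*z*sin(y*z) - 2*cos(y))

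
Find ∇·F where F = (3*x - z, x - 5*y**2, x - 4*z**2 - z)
-10*y - 8*z + 2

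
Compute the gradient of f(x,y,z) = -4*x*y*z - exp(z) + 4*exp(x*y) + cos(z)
(4*y*(-z + exp(x*y)), 4*x*(-z + exp(x*y)), -4*x*y - exp(z) - sin(z))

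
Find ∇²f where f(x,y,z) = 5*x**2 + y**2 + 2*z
12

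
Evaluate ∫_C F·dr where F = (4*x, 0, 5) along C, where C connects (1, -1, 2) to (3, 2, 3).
21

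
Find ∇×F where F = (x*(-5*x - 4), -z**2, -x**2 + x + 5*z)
(2*z, 2*x - 1, 0)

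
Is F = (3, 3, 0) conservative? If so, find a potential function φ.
Yes, F is conservative. φ = 3*x + 3*y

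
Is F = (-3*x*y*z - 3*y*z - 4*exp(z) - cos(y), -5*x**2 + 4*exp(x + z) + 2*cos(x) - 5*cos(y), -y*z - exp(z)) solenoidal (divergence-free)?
No, ∇·F = -3*y*z - y - exp(z) + 5*sin(y)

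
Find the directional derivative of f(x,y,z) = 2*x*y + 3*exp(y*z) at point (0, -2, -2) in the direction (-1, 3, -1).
4*sqrt(11)*(1 - 3*exp(4))/11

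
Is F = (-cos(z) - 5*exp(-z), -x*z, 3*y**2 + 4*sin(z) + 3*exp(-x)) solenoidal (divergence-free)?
No, ∇·F = 4*cos(z)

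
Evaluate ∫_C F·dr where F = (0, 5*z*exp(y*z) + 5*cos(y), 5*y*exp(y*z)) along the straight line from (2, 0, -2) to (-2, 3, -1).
-5 + 5*exp(-3) + 5*sin(3)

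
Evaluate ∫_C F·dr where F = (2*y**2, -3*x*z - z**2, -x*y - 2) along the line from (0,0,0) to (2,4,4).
-152/3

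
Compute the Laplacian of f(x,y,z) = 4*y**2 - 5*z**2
-2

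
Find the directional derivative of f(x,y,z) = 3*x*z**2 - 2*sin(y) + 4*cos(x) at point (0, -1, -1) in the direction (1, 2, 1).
sqrt(6)*(3 - 4*cos(1))/6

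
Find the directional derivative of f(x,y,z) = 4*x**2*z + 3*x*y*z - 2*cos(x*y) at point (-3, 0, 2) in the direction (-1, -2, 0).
84*sqrt(5)/5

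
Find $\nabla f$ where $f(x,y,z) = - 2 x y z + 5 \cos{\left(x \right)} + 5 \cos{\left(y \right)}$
(-2*y*z - 5*sin(x), -2*x*z - 5*sin(y), -2*x*y)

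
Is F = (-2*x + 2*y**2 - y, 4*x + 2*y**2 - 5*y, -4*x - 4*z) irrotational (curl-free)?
No, ∇×F = (0, 4, 5 - 4*y)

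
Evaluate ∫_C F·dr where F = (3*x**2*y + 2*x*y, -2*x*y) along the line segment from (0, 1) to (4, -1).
-40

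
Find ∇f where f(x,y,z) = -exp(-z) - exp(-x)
(exp(-x), 0, exp(-z))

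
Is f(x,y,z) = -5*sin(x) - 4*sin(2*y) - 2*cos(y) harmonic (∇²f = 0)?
No, ∇²f = 5*sin(x) + 16*sin(2*y) + 2*cos(y)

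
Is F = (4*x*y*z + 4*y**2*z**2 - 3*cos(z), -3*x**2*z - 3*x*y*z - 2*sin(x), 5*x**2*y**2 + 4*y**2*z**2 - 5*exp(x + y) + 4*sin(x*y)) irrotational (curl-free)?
No, ∇×F = (10*x**2*y + 3*x**2 + 3*x*y + 4*x*cos(x*y) + 8*y*z**2 - 5*exp(x + y), -10*x*y**2 + 4*x*y + 8*y**2*z - 4*y*cos(x*y) + 5*exp(x + y) + 3*sin(z), -10*x*z - 8*y*z**2 - 3*y*z - 2*cos(x))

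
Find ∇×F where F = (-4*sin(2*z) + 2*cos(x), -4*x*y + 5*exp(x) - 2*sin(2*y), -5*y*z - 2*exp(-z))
(-5*z, -8*cos(2*z), -4*y + 5*exp(x))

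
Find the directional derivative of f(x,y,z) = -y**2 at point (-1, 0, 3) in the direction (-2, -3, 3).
0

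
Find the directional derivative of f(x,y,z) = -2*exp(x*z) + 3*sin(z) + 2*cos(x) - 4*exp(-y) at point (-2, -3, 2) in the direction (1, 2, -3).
sqrt(14)*(-16 + 2*exp(4)*sin(2) - 9*exp(4)*cos(2) + 8*exp(7))*exp(-4)/14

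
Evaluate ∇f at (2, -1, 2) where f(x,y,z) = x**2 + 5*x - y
(9, -1, 0)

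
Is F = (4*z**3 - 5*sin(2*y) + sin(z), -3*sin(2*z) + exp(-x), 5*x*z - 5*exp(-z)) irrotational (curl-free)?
No, ∇×F = (6*cos(2*z), 12*z**2 - 5*z + cos(z), 10*cos(2*y) - exp(-x))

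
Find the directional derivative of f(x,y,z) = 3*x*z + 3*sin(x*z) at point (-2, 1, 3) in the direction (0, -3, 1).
-3*sqrt(10)*(cos(6) + 1)/5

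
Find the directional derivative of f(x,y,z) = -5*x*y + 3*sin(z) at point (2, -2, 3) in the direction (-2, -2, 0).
0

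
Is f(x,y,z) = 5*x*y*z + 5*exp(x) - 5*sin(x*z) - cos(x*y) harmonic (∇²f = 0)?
No, ∇²f = 5*x**2*sin(x*z) + x**2*cos(x*y) + y**2*cos(x*y) + 5*z**2*sin(x*z) + 5*exp(x)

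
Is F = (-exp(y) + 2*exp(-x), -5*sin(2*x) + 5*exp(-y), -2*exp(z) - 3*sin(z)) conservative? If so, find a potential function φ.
No, ∇×F = (0, 0, exp(y) - 10*cos(2*x)) ≠ 0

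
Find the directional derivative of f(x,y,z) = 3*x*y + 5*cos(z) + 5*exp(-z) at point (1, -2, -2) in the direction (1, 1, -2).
sqrt(6)*(-10*sin(2) - 3 + 10*exp(2))/6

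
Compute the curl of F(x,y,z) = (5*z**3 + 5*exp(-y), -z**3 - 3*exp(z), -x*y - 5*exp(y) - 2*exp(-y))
(-x + 3*z**2 - 5*exp(y) + 3*exp(z) + 2*exp(-y), y + 15*z**2, 5*exp(-y))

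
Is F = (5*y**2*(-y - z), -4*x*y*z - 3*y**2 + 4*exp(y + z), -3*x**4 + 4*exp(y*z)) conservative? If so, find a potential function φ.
No, ∇×F = (4*x*y + 4*z*exp(y*z) - 4*exp(y + z), 12*x**3 - 5*y**2, 3*y*(5*y + 2*z)) ≠ 0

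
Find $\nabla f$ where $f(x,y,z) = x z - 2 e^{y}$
(z, -2*exp(y), x)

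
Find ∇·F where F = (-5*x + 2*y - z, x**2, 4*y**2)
-5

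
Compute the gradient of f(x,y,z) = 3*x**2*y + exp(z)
(6*x*y, 3*x**2, exp(z))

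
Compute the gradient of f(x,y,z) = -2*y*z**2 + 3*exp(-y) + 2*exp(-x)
(-2*exp(-x), -2*z**2 - 3*exp(-y), -4*y*z)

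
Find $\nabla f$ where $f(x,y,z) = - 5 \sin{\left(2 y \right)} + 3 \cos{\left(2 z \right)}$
(0, -10*cos(2*y), -6*sin(2*z))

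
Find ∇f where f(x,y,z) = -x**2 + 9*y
(-2*x, 9, 0)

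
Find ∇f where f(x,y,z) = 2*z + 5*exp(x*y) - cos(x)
(5*y*exp(x*y) + sin(x), 5*x*exp(x*y), 2)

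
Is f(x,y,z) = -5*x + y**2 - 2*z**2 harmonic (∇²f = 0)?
No, ∇²f = -2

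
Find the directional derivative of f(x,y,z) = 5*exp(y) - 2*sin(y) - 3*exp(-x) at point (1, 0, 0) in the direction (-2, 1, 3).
3*sqrt(14)*(-2 + E)*exp(-1)/14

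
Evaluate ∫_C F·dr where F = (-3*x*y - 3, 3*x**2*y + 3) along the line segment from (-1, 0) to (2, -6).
81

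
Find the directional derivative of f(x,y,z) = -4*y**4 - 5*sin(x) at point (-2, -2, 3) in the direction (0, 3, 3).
64*sqrt(2)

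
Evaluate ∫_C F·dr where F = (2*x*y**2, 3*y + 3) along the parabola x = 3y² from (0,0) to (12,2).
396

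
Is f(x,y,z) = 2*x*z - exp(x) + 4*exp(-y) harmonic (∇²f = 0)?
No, ∇²f = -exp(x) + 4*exp(-y)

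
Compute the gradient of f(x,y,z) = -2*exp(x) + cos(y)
(-2*exp(x), -sin(y), 0)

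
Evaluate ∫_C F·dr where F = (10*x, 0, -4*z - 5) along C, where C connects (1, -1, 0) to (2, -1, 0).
15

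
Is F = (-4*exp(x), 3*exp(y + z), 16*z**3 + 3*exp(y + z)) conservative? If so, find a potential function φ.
Yes, F is conservative. φ = 4*z**4 - 4*exp(x) + 3*exp(y + z)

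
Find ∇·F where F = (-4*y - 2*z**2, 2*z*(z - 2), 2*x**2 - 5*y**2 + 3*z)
3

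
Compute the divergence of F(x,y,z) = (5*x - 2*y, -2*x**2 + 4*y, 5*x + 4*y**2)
9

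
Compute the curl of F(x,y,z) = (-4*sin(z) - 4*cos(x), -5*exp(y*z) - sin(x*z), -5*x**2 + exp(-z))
(x*cos(x*z) + 5*y*exp(y*z), 10*x - 4*cos(z), -z*cos(x*z))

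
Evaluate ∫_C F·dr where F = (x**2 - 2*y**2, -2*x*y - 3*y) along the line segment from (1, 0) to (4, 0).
21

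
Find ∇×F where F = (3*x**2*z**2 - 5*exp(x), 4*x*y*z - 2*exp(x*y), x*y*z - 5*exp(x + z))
(x*(-4*y + z), 6*x**2*z - y*z + 5*exp(x + z), 2*y*(2*z - exp(x*y)))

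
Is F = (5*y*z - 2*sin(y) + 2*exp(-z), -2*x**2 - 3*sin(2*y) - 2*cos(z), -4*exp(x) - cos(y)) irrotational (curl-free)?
No, ∇×F = (sin(y) - 2*sin(z), 5*y + 4*exp(x) - 2*exp(-z), -4*x - 5*z + 2*cos(y))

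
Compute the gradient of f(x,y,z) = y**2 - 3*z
(0, 2*y, -3)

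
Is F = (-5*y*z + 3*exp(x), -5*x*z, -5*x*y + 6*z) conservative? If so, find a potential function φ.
Yes, F is conservative. φ = -5*x*y*z + 3*z**2 + 3*exp(x)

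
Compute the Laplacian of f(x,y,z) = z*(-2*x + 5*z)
10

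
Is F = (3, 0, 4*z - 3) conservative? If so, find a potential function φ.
Yes, F is conservative. φ = 3*x + 2*z**2 - 3*z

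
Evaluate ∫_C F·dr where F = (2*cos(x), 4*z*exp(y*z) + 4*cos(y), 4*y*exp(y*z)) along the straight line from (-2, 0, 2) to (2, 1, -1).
-4 + 4*exp(-1) + 4*sin(1) + 4*sin(2)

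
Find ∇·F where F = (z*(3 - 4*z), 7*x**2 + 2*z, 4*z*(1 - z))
4 - 8*z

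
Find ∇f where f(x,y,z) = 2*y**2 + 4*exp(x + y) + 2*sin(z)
(4*exp(x + y), 4*y + 4*exp(x + y), 2*cos(z))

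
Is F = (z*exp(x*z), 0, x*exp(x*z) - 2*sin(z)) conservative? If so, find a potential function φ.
Yes, F is conservative. φ = exp(x*z) + 2*cos(z)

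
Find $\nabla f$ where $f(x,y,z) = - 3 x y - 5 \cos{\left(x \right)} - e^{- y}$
(-3*y + 5*sin(x), -3*x + exp(-y), 0)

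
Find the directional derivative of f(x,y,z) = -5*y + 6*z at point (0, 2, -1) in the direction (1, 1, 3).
13*sqrt(11)/11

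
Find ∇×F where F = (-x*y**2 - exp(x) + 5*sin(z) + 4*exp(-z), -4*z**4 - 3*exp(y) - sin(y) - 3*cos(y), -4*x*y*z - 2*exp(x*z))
(4*z*(-x + 4*z**2), 4*y*z + 2*z*exp(x*z) + 5*cos(z) - 4*exp(-z), 2*x*y)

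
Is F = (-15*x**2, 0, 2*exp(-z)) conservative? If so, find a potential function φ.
Yes, F is conservative. φ = -5*x**3 - 2*exp(-z)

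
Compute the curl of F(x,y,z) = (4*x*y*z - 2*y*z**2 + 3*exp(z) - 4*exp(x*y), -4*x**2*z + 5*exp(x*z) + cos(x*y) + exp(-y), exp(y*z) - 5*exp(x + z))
(4*x**2 - 5*x*exp(x*z) + z*exp(y*z), 4*x*y - 4*y*z + 3*exp(z) + 5*exp(x + z), -12*x*z + 4*x*exp(x*y) - y*sin(x*y) + 2*z**2 + 5*z*exp(x*z))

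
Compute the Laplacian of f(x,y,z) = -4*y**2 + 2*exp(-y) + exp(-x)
-8 + 2*exp(-y) + exp(-x)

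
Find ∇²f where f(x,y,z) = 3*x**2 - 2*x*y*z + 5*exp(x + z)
10*exp(x + z) + 6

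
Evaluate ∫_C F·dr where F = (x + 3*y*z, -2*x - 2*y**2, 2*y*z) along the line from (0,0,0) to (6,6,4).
46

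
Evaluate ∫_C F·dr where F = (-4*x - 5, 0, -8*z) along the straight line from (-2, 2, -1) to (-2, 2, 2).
-12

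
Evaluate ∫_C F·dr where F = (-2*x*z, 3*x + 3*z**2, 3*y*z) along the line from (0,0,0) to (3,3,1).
27/2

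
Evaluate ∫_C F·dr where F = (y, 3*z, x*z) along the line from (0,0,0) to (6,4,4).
68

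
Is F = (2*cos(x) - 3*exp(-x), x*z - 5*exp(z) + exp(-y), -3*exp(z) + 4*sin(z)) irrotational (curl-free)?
No, ∇×F = (-x + 5*exp(z), 0, z)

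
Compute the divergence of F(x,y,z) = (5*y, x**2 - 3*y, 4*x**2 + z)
-2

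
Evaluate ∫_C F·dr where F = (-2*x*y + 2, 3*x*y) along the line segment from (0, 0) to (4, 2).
8/3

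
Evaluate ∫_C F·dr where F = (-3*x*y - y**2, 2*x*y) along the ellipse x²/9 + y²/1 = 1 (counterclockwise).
0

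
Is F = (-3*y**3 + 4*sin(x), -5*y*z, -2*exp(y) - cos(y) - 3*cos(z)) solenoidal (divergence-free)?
No, ∇·F = -5*z + 3*sin(z) + 4*cos(x)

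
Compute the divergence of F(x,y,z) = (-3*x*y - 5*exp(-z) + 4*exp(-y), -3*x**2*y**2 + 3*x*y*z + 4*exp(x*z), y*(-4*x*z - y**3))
-6*x**2*y - 4*x*y + 3*x*z - 3*y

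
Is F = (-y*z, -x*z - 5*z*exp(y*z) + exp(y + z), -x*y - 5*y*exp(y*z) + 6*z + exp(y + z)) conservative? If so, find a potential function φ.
Yes, F is conservative. φ = -x*y*z + 3*z**2 - 5*exp(y*z) + exp(y + z)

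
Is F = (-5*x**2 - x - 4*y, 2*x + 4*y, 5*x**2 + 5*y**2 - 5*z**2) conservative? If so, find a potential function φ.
No, ∇×F = (10*y, -10*x, 6) ≠ 0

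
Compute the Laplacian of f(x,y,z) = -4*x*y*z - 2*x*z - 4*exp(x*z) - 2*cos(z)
-4*x**2*exp(x*z) - 4*z**2*exp(x*z) + 2*cos(z)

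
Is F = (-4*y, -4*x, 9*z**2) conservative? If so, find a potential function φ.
Yes, F is conservative. φ = -4*x*y + 3*z**3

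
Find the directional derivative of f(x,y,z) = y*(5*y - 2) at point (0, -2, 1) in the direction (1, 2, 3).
-22*sqrt(14)/7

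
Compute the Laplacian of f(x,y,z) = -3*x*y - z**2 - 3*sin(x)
3*sin(x) - 2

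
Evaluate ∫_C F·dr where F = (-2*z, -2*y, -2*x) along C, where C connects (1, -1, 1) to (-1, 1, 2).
6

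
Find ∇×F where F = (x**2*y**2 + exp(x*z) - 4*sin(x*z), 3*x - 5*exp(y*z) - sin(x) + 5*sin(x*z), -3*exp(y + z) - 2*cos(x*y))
(2*x*sin(x*y) - 5*x*cos(x*z) + 5*y*exp(y*z) - 3*exp(y + z), x*exp(x*z) - 4*x*cos(x*z) - 2*y*sin(x*y), -2*x**2*y + 5*z*cos(x*z) - cos(x) + 3)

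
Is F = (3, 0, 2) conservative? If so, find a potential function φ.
Yes, F is conservative. φ = 3*x + 2*z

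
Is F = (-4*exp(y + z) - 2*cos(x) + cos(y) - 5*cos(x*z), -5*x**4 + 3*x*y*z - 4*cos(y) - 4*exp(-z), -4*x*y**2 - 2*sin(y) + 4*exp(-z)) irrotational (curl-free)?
No, ∇×F = (-11*x*y - 2*cos(y) - 4*exp(-z), 5*x*sin(x*z) + 4*y**2 - 4*exp(y + z), -20*x**3 + 3*y*z + 4*exp(y + z) + sin(y))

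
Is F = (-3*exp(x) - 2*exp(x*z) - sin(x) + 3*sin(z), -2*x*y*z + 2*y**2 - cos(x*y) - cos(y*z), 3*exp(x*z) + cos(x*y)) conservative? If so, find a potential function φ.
No, ∇×F = (2*x*y - x*sin(x*y) - y*sin(y*z), -2*x*exp(x*z) + y*sin(x*y) - 3*z*exp(x*z) + 3*cos(z), y*(-2*z + sin(x*y))) ≠ 0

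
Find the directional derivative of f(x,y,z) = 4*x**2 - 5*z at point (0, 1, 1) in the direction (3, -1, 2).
-5*sqrt(14)/7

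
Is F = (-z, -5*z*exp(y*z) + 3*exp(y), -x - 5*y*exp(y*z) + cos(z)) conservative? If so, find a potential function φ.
Yes, F is conservative. φ = -x*z + 3*exp(y) - 5*exp(y*z) + sin(z)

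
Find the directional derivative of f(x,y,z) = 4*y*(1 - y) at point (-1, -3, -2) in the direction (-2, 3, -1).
6*sqrt(14)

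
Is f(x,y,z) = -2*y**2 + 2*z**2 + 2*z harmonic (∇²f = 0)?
Yes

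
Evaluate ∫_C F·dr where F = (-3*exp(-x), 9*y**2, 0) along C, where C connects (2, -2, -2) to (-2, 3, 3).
6*sinh(2) + 105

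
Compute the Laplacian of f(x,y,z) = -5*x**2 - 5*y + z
-10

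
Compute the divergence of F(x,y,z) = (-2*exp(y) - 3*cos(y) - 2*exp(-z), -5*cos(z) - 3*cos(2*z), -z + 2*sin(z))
2*cos(z) - 1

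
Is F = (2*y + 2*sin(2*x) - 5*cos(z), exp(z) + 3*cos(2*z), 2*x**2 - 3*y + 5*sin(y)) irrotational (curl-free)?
No, ∇×F = (-exp(z) + 6*sin(2*z) + 5*cos(y) - 3, -4*x + 5*sin(z), -2)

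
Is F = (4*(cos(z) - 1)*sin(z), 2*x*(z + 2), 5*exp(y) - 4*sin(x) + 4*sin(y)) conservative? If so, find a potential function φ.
No, ∇×F = (-2*x + 5*exp(y) + 4*cos(y), 4*cos(x) - 4*cos(z) + 4*cos(2*z), 2*z + 4) ≠ 0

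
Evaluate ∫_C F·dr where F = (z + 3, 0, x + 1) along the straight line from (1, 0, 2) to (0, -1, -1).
-8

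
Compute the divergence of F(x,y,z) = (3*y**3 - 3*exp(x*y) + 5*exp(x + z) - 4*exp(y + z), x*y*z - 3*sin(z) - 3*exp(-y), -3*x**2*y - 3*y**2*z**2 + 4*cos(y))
x*z - 6*y**2*z - 3*y*exp(x*y) + 5*exp(x + z) + 3*exp(-y)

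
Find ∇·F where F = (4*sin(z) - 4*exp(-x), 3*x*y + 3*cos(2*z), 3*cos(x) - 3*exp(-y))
3*x + 4*exp(-x)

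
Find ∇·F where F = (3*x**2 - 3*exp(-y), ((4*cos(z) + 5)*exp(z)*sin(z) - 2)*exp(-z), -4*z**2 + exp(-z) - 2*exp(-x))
6*x - 8*z - exp(-z)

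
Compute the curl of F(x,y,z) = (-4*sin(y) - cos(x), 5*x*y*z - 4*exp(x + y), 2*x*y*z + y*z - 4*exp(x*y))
(-5*x*y + 2*x*z - 4*x*exp(x*y) + z, 2*y*(-z + 2*exp(x*y)), 5*y*z - 4*exp(x + y) + 4*cos(y))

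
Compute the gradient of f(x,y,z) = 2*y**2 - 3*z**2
(0, 4*y, -6*z)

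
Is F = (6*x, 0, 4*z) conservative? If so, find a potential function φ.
Yes, F is conservative. φ = 3*x**2 + 2*z**2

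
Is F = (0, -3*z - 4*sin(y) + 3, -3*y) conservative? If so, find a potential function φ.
Yes, F is conservative. φ = -3*y*z + 3*y + 4*cos(y)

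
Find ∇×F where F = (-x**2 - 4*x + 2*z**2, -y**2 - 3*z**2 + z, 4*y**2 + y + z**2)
(8*y + 6*z, 4*z, 0)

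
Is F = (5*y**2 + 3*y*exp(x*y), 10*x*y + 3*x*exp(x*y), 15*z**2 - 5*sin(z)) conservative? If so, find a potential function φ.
Yes, F is conservative. φ = 5*x*y**2 + 5*z**3 + 3*exp(x*y) + 5*cos(z)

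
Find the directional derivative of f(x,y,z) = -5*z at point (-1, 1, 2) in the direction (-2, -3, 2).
-10*sqrt(17)/17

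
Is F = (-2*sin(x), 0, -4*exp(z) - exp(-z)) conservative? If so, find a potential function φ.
Yes, F is conservative. φ = -4*exp(z) + 2*cos(x) + exp(-z)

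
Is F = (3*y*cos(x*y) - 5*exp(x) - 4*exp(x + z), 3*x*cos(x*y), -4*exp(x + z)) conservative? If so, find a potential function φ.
Yes, F is conservative. φ = -5*exp(x) - 4*exp(x + z) + 3*sin(x*y)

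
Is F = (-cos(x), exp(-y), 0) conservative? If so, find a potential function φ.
Yes, F is conservative. φ = -sin(x) - exp(-y)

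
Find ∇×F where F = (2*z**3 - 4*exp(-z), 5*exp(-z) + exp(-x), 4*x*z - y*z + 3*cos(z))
(-z + 5*exp(-z), 6*z**2 - 4*z + 4*exp(-z), -exp(-x))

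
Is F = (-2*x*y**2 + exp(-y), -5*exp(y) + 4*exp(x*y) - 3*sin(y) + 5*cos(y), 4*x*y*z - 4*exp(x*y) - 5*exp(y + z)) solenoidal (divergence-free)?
No, ∇·F = 4*x*y + 4*x*exp(x*y) - 2*y**2 - 5*exp(y) - 5*exp(y + z) - 5*sin(y) - 3*cos(y)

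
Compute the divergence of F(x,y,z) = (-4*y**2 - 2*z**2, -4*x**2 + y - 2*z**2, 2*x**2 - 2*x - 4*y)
1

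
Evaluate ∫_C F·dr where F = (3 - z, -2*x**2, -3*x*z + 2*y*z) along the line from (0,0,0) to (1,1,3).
-13/6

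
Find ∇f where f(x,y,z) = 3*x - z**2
(3, 0, -2*z)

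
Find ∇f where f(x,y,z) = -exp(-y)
(0, exp(-y), 0)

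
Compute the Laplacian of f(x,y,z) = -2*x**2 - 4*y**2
-12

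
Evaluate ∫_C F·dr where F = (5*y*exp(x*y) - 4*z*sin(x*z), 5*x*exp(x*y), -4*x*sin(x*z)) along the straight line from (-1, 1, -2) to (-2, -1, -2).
4*cos(4) - 5*exp(-1) - 4*cos(2) + 5*exp(2)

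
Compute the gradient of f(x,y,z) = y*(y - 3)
(0, 2*y - 3, 0)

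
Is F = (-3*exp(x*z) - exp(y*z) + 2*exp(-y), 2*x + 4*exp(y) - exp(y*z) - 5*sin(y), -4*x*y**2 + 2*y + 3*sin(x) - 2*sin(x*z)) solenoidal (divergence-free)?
No, ∇·F = -2*x*cos(x*z) - 3*z*exp(x*z) - z*exp(y*z) + 4*exp(y) - 5*cos(y)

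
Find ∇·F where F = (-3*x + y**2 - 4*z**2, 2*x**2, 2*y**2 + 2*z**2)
4*z - 3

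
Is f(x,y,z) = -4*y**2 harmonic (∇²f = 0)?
No, ∇²f = -8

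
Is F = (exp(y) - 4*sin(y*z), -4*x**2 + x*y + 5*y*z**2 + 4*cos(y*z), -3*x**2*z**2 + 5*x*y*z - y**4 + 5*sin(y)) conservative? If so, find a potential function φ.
No, ∇×F = (5*x*z - 4*y**3 - 10*y*z + 4*y*sin(y*z) + 5*cos(y), 6*x*z**2 - 5*y*z - 4*y*cos(y*z), -8*x + y + 4*z*cos(y*z) - exp(y)) ≠ 0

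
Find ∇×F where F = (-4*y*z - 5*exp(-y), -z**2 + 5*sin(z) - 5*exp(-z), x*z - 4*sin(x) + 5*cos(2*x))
(2*z - 5*cos(z) - 5*exp(-z), -4*y - z + 10*sin(2*x) + 4*cos(x), 4*z - 5*exp(-y))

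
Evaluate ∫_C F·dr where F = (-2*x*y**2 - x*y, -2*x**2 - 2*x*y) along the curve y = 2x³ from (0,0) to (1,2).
-253/35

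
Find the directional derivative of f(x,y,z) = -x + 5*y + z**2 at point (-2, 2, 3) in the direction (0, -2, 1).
-4*sqrt(5)/5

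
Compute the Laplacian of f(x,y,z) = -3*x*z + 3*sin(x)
-3*sin(x)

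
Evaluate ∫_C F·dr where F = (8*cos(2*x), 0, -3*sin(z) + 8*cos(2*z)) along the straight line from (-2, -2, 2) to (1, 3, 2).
4*sin(4) + 4*sin(2)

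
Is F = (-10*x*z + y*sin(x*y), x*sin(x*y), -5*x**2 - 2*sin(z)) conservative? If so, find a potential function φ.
Yes, F is conservative. φ = -5*x**2*z + 2*cos(z) - cos(x*y)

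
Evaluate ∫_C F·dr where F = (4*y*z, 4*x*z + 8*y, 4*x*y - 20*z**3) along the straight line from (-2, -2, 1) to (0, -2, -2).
-91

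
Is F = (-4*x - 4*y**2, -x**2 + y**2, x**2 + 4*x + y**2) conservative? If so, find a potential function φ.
No, ∇×F = (2*y, -2*x - 4, -2*x + 8*y) ≠ 0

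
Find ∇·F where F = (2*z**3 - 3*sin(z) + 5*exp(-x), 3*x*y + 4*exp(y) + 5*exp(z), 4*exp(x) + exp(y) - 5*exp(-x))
3*x + 4*exp(y) - 5*exp(-x)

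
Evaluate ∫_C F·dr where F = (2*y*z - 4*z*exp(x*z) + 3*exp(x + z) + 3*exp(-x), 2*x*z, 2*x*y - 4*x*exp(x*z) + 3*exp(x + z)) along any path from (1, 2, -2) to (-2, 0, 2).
-3*exp(2) - 4*exp(-4) + 4*exp(-2) + 11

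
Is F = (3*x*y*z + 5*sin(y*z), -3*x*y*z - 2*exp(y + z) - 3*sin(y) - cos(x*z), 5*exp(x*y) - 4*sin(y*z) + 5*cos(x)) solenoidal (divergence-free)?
No, ∇·F = -3*x*z + 3*y*z - 4*y*cos(y*z) - 2*exp(y + z) - 3*cos(y)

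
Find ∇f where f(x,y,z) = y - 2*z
(0, 1, -2)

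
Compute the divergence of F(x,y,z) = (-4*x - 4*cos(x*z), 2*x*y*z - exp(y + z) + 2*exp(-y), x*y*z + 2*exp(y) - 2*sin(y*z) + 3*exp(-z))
x*y + 2*x*z - 2*y*cos(y*z) + 4*z*sin(x*z) - exp(y + z) - 4 - 3*exp(-z) - 2*exp(-y)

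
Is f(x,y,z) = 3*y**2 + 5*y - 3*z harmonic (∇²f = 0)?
No, ∇²f = 6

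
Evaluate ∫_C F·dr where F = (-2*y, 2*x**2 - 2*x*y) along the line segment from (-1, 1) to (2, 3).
-14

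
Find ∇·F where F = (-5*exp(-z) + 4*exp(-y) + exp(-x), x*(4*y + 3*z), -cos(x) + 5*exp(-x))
4*x - exp(-x)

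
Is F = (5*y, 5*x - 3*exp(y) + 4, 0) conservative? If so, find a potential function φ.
Yes, F is conservative. φ = 5*x*y + 4*y - 3*exp(y)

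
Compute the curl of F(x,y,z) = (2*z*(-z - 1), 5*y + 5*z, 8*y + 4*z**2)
(3, -4*z - 2, 0)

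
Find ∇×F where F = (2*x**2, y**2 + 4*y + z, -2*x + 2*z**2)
(-1, 2, 0)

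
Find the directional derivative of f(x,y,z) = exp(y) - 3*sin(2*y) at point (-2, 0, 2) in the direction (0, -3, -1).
3*sqrt(10)/2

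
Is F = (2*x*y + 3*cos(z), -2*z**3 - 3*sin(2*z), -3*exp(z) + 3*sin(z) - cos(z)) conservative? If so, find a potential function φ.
No, ∇×F = (6*z**2 + 6*cos(2*z), -3*sin(z), -2*x) ≠ 0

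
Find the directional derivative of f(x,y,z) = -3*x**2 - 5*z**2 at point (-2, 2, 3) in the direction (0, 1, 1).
-15*sqrt(2)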